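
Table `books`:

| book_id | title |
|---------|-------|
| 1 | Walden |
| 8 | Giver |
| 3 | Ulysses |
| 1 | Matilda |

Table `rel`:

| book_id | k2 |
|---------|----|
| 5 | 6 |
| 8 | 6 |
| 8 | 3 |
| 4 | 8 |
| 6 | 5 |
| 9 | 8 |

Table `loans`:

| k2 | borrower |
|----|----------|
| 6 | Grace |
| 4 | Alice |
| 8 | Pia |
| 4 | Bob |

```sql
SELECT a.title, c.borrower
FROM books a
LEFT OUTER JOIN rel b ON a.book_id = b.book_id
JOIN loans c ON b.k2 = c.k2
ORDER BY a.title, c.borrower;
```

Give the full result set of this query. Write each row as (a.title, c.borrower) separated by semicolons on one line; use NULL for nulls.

(Giver, Grace)

Joins associate left-to-right: books LEFT JOIN rel on book_id gives 5 intermediate row(s).
Then INNER JOIN `loans c` on k2: keep only rows whose b.k2 appears in c.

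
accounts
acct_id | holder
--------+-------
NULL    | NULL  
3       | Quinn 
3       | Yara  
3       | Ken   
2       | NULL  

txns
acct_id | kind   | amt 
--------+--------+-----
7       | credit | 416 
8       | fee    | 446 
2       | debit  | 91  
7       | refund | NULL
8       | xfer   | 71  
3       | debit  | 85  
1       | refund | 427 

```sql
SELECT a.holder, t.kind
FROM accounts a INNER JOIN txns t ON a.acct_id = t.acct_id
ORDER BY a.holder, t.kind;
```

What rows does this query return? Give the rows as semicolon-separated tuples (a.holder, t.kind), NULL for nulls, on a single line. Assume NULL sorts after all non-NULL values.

INNER JOIN keeps only pairs where the ON condition holds.
Matching on a.acct_id = t.acct_id. A NULL in a compared column never satisfies the condition.
- a (acct_id=NULL) has no partner → excluded.
- a (acct_id=3) pairs with 1 row(s) of t.
- a (acct_id=3) pairs with 1 row(s) of t.
- a (acct_id=3) pairs with 1 row(s) of t.
- a (acct_id=2) pairs with 1 row(s) of t.
After projecting and ordering:
a.holder | t.kind
Ken | debit
Quinn | debit
Yara | debit
NULL | debit

(Ken, debit); (Quinn, debit); (Yara, debit); (NULL, debit)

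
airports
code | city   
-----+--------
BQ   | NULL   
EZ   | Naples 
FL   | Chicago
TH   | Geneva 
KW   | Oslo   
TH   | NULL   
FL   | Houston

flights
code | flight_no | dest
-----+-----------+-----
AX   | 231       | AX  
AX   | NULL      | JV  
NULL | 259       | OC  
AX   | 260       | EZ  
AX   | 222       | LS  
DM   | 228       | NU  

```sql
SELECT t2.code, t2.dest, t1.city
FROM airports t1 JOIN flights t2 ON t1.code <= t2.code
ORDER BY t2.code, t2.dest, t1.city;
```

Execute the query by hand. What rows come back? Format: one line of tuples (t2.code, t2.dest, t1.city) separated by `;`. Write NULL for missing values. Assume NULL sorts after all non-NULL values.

(DM, NU, NULL)

INNER JOIN keeps only pairs where the ON condition holds.
Matching on t1.code <= t2.code. A NULL in a compared column never satisfies the condition.
- code=BQ: 1 matching t2 row(s), so 1 row(s) emitted.
- code=EZ: no matching t2 row, dropped.
- code=FL: no matching t2 row, dropped.
- code=TH: no matching t2 row, dropped.
- code=KW: no matching t2 row, dropped.
- code=TH: no matching t2 row, dropped.
- code=FL: no matching t2 row, dropped.
After projecting and ordering:
t2.code | t2.dest | t1.city
DM | NU | NULL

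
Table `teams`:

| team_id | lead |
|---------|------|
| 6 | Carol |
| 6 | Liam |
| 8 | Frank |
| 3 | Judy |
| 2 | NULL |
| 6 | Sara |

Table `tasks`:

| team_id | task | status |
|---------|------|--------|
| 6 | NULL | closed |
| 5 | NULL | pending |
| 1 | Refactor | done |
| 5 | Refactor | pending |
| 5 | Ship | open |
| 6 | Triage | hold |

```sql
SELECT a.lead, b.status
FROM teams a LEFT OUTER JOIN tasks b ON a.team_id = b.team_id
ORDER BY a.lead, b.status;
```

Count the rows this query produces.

9

LEFT JOIN keeps every row from `teams`; unmatched rows get NULL for `tasks`'s columns.
Matching on a.team_id = b.team_id.
- a[0] team_id=6 → 2 match(es) in b → 2 row(s).
- a[1] team_id=6 → 2 match(es) in b → 2 row(s).
- a[2] team_id=8 → no match; kept with NULLs on the b side.
- a[3] team_id=3 → no match; kept with NULLs on the b side.
- a[4] team_id=2 → no match; kept with NULLs on the b side.
- a[5] team_id=6 → 2 match(es) in b → 2 row(s).
Total: 6 matched + 3 padded = 9 rows.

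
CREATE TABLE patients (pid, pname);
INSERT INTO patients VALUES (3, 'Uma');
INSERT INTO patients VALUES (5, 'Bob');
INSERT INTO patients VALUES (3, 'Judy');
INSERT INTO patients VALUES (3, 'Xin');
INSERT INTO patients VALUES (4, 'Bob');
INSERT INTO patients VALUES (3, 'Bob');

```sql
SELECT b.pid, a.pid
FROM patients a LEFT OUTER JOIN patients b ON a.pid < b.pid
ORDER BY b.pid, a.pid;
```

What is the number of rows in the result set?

10

LEFT JOIN keeps every row from `patients a`; unmatched rows get NULL for `patients b`'s columns.
Matching on a.pid < b.pid.
Matched pairs: 9; unmatched a rows kept: 1.
Total: 9 matched + 1 padded = 10 rows.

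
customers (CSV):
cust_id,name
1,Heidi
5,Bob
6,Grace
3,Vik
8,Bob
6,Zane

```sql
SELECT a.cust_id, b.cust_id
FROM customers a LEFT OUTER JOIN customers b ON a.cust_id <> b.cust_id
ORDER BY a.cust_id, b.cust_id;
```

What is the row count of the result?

28

LEFT JOIN keeps every row from `customers a`; unmatched rows get NULL for `customers b`'s columns.
Matching on a.cust_id <> b.cust_id.
Matched pairs: 28; unmatched a rows kept: 0.
Total: 28 rows.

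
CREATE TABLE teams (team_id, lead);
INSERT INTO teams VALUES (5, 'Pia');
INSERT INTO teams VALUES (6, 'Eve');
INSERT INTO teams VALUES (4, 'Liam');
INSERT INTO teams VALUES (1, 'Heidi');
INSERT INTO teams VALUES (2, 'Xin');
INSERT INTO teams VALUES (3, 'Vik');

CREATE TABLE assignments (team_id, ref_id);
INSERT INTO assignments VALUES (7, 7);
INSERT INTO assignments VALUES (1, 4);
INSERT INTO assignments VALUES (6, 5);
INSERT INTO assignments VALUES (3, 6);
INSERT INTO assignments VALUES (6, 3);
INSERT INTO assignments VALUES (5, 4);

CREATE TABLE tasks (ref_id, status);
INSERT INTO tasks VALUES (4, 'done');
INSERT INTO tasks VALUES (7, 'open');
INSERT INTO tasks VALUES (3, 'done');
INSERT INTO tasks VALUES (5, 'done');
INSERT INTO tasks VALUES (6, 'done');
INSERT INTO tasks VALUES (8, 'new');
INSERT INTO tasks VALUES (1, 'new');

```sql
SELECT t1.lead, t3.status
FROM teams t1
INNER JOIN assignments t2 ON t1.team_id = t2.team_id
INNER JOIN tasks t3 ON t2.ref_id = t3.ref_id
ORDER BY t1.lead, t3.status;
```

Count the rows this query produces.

5

Step 1 — t1 INNER JOIN t2 on team_id → 5 row(s).
Then INNER JOIN `tasks t3` on ref_id: keep only rows whose t2.ref_id appears in t3.
Result: 5 row(s).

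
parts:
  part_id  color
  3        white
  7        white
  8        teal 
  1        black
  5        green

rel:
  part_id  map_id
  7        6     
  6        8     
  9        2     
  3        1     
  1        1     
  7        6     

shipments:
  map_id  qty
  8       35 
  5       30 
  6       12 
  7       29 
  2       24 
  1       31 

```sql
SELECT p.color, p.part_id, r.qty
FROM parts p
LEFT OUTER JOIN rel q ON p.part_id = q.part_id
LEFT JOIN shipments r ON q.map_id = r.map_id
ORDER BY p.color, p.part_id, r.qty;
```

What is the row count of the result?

6

Joins associate left-to-right: parts LEFT JOIN rel on part_id gives 6 intermediate row(s).
Then LEFT JOIN `shipments r` on map_id: each of those 6 rows is kept; rows whose q.map_id has no match in r get NULL for r's columns.
Result: 6 row(s).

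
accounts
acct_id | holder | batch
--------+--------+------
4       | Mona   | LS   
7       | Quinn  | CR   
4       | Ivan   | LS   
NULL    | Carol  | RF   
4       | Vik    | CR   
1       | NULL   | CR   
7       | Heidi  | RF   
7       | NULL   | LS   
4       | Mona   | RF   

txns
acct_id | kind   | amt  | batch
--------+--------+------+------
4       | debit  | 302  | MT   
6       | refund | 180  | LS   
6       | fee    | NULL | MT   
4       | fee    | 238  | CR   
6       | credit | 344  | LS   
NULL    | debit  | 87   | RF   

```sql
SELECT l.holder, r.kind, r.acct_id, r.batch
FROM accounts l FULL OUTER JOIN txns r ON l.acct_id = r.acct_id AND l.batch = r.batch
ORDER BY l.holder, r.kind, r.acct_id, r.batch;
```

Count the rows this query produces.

14

FULL OUTER JOIN keeps every row from both sides; unmatched rows get NULL for the other side's columns.
Matching on l.acct_id = r.acct_id AND l.batch = r.batch. A NULL in a compared column never satisfies the condition.
- l (acct_id=4, batch=LS) has no partner → padded with NULL.
- l (acct_id=7, batch=CR) has no partner → padded with NULL.
- l (acct_id=4, batch=LS) has no partner → padded with NULL.
- l (acct_id=NULL, batch=RF) has no partner → padded with NULL.
- l (acct_id=4, batch=CR) pairs with 1 row(s) of r.
- l (acct_id=1, batch=CR) has no partner → padded with NULL.
- l (acct_id=7, batch=RF) has no partner → padded with NULL.
- l (acct_id=7, batch=LS) has no partner → padded with NULL.
- l (acct_id=4, batch=RF) has no partner → padded with NULL.
- plus 5 unmatched r row(s), each kept with NULL l columns.
Total: 1 matched + 13 padded = 14 rows.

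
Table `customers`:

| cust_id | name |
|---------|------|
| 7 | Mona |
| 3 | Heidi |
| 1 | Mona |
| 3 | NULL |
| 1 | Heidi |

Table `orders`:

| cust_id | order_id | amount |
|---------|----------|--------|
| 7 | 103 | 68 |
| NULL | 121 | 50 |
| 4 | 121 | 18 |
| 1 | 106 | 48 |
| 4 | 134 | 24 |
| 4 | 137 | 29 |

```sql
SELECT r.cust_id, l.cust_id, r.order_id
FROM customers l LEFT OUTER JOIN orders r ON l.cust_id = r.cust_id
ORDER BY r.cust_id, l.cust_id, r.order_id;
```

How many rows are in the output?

5

LEFT JOIN keeps every row from `customers`; unmatched rows get NULL for `orders`'s columns.
Matching on l.cust_id = r.cust_id. A NULL in a compared column never satisfies the condition.
Matched pairs: 3; unmatched l rows kept: 2.
Total: 3 matched + 2 padded = 5 rows.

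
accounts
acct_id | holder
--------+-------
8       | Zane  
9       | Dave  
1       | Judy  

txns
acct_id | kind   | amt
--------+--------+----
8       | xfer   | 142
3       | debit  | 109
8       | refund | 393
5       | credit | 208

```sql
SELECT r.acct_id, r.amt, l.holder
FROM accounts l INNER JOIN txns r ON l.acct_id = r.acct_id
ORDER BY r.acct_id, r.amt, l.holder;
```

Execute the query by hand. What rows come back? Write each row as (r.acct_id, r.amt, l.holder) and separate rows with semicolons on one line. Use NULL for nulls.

INNER JOIN keeps only pairs where the ON condition holds.
Matching on l.acct_id = r.acct_id.
- acct_id=8: 2 matching r row(s), so 2 row(s) emitted.
- acct_id=9: no matching r row, dropped.
- acct_id=1: no matching r row, dropped.
After projecting and ordering:
r.acct_id | r.amt | l.holder
8 | 142 | Zane
8 | 393 | Zane

(8, 142, Zane); (8, 393, Zane)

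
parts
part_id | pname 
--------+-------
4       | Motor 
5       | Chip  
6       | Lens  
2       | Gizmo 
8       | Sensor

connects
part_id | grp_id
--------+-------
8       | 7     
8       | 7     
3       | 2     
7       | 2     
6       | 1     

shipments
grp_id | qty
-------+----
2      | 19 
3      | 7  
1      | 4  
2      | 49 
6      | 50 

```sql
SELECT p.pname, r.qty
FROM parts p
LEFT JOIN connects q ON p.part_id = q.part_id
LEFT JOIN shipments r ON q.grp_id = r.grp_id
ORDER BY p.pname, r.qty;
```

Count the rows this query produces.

6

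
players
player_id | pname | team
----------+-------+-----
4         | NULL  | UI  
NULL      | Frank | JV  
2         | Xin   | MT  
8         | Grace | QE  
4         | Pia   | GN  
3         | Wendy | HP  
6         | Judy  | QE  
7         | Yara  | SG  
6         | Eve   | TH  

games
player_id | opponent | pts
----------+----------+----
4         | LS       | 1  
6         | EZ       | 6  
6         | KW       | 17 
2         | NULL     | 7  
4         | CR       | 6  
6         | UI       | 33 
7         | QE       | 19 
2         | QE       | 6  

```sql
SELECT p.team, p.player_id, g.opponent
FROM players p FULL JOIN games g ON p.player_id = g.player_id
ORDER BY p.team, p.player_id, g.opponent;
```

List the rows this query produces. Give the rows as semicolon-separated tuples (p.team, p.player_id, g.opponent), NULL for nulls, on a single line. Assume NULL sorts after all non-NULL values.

FULL OUTER JOIN keeps every row from both sides; unmatched rows get NULL for the other side's columns.
Matching on p.player_id = g.player_id. A NULL in a compared column never satisfies the condition.
Matched pairs: 13; unmatched p rows kept: 3; unmatched g rows kept: 0.

(GN, 4, CR); (GN, 4, LS); (HP, 3, NULL); (JV, NULL, NULL); (MT, 2, QE); (MT, 2, NULL); (QE, 6, EZ); (QE, 6, KW); (QE, 6, UI); (QE, 8, NULL); (SG, 7, QE); (TH, 6, EZ); (TH, 6, KW); (TH, 6, UI); (UI, 4, CR); (UI, 4, LS)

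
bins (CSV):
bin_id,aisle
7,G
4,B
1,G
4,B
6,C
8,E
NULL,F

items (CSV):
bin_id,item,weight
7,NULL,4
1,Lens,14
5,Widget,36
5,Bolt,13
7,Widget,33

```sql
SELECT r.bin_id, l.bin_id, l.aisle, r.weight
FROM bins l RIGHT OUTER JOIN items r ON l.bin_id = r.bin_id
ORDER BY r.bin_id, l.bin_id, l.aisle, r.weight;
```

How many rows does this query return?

5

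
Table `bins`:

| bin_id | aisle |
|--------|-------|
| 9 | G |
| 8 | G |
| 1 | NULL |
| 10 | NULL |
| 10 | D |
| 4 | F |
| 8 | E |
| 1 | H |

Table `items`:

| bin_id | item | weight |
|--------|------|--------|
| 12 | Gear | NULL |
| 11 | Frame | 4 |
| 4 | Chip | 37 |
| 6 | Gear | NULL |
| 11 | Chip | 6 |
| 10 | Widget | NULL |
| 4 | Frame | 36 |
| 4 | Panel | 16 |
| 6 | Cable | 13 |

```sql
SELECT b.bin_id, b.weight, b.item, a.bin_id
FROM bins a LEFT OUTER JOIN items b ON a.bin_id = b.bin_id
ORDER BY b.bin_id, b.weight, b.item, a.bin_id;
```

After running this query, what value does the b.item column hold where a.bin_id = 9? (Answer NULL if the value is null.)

NULL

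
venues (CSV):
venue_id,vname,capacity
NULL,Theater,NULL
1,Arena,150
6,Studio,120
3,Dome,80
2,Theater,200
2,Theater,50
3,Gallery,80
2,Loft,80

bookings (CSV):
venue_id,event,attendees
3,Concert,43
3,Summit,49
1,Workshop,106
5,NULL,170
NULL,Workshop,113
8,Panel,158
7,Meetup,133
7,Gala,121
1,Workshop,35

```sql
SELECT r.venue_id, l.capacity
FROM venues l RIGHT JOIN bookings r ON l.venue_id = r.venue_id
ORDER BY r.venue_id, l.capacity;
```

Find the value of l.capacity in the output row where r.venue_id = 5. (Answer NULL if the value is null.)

NULL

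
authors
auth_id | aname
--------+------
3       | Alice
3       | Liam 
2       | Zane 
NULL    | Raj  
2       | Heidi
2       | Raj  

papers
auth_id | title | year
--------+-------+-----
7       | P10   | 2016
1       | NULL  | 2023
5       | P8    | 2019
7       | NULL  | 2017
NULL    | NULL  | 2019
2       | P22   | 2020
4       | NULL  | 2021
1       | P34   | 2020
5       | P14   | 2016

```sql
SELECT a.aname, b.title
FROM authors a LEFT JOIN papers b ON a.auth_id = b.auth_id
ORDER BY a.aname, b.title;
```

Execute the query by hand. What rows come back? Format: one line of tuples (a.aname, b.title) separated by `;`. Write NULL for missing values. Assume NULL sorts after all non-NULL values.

(Alice, NULL); (Heidi, P22); (Liam, NULL); (Raj, P22); (Raj, NULL); (Zane, P22)

LEFT JOIN keeps every row from `authors`; unmatched rows get NULL for `papers`'s columns.
Matching on a.auth_id = b.auth_id. A NULL in a compared column never satisfies the condition.
Matched pairs: 3; unmatched a rows kept: 3.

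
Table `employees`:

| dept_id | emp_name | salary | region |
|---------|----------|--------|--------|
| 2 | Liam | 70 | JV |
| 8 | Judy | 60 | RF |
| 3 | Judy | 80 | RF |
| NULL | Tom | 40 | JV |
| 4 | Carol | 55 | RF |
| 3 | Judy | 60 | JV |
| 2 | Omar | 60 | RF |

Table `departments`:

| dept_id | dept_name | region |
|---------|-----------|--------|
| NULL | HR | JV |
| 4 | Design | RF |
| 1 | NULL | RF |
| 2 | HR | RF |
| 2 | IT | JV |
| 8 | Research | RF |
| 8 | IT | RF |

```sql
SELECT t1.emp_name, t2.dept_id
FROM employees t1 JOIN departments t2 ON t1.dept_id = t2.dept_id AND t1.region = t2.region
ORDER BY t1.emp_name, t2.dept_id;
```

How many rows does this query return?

5

INNER JOIN keeps only pairs where the ON condition holds.
Matching on t1.dept_id = t2.dept_id AND t1.region = t2.region. A NULL in a compared column never satisfies the condition.
Matched pairs: 5.
Total: 5 rows.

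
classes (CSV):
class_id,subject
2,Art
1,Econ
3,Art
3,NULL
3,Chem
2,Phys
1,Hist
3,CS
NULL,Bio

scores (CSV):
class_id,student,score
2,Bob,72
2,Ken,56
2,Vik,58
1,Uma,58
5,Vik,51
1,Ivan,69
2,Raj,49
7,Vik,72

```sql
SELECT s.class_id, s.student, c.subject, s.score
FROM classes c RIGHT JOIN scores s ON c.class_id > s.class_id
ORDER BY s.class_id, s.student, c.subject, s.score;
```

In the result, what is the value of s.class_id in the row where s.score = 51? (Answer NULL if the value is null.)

RIGHT JOIN keeps every row from `scores`; unmatched rows get NULL for `classes`'s columns.
Matching on c.class_id > s.class_id. A NULL in a compared column never satisfies the condition.
Matched pairs: 28; unmatched s rows kept: 2.

5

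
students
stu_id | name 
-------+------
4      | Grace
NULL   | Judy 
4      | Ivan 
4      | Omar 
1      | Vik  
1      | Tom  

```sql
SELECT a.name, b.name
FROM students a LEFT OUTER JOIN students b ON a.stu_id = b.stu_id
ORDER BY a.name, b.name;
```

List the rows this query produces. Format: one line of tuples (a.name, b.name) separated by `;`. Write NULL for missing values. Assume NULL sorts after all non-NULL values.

(Grace, Grace); (Grace, Ivan); (Grace, Omar); (Ivan, Grace); (Ivan, Ivan); (Ivan, Omar); (Judy, NULL); (Omar, Grace); (Omar, Ivan); (Omar, Omar); (Tom, Tom); (Tom, Vik); (Vik, Tom); (Vik, Vik)

LEFT JOIN keeps every row from `students a`; unmatched rows get NULL for `students b`'s columns.
Matching on a.stu_id = b.stu_id. A NULL in a compared column never satisfies the condition.
Matched pairs: 13; unmatched a rows kept: 1.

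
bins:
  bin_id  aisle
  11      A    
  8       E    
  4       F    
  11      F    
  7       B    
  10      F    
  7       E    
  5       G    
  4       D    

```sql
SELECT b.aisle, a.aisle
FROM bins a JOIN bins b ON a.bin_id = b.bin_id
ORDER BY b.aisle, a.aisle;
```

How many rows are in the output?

INNER JOIN keeps only pairs where the ON condition holds.
Matching on a.bin_id = b.bin_id.
Matched pairs: 15.
Total: 15 rows.

15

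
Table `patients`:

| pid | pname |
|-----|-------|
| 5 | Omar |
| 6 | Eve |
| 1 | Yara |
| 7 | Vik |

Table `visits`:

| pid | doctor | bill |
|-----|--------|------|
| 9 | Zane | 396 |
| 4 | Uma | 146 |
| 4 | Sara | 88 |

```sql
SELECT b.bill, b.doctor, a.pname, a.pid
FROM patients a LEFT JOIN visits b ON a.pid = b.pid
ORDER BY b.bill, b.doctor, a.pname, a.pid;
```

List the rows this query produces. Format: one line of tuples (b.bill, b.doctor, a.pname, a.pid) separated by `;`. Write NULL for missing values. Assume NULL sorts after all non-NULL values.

(NULL, NULL, Eve, 6); (NULL, NULL, Omar, 5); (NULL, NULL, Vik, 7); (NULL, NULL, Yara, 1)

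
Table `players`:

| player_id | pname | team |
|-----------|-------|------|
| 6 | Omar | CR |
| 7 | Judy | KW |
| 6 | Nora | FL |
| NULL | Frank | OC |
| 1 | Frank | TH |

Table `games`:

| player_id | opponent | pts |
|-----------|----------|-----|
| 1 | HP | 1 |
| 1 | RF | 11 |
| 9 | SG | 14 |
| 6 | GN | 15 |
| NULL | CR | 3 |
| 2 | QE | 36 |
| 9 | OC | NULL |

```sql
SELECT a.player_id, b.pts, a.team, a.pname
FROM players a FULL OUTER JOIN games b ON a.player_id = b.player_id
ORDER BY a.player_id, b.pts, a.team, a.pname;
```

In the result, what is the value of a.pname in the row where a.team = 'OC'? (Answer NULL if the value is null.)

FULL OUTER JOIN keeps every row from both sides; unmatched rows get NULL for the other side's columns.
Matching on a.player_id = b.player_id. A NULL in a compared column never satisfies the condition.
- a (player_id=6) pairs with 1 row(s) of b.
- a (player_id=7) has no partner → padded with NULL.
- a (player_id=6) pairs with 1 row(s) of b.
- a (player_id=NULL) has no partner → padded with NULL.
- a (player_id=1) pairs with 2 row(s) of b.
- 4 row(s) from b found no a partner → padded with NULL.

Frank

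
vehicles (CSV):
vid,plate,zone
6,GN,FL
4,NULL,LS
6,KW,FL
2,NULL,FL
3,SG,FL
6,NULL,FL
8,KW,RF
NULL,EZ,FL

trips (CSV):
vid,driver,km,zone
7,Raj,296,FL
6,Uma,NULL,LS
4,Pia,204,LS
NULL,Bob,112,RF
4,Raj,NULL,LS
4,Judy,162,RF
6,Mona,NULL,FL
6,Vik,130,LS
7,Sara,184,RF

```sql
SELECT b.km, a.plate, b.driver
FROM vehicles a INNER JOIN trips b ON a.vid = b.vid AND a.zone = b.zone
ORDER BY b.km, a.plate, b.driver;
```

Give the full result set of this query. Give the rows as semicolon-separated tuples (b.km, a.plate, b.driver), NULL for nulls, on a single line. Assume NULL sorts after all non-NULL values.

INNER JOIN keeps only pairs where the ON condition holds.
Matching on a.vid = b.vid AND a.zone = b.zone. A NULL in a compared column never satisfies the condition.
Matched pairs: 5.

(204, NULL, Pia); (NULL, GN, Mona); (NULL, KW, Mona); (NULL, NULL, Mona); (NULL, NULL, Raj)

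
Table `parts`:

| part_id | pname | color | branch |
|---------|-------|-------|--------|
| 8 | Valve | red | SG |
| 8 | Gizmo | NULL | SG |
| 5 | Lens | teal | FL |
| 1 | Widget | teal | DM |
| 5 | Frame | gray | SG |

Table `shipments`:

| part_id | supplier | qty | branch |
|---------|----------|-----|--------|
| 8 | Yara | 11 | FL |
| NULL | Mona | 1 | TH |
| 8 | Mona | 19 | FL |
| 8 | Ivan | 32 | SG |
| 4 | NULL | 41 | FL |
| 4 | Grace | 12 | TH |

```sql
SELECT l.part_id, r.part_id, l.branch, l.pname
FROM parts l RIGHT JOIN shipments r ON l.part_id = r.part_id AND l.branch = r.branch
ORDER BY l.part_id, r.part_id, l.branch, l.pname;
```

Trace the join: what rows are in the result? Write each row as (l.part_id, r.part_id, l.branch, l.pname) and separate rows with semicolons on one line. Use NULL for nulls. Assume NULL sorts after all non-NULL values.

RIGHT JOIN keeps every row from `shipments`; unmatched rows get NULL for `parts`'s columns.
Matching on l.part_id = r.part_id AND l.branch = r.branch. A NULL in a compared column never satisfies the condition.
Matched pairs: 2; unmatched r rows kept: 5.

(8, 8, SG, Gizmo); (8, 8, SG, Valve); (NULL, 4, NULL, NULL); (NULL, 4, NULL, NULL); (NULL, 8, NULL, NULL); (NULL, 8, NULL, NULL); (NULL, NULL, NULL, NULL)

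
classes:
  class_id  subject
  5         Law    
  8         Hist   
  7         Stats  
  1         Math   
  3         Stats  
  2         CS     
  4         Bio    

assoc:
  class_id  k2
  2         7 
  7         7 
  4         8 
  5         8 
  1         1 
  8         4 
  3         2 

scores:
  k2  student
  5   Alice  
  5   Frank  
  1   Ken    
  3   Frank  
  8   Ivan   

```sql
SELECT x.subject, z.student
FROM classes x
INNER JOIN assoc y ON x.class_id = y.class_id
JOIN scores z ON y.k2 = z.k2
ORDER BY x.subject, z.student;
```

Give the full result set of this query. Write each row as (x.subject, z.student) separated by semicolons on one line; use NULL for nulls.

Evaluate left to right. First `classes x INNER JOIN assoc y` on class_id: 7 row(s).
Then INNER JOIN `scores z` on k2: keep only rows whose y.k2 appears in z.

(Bio, Ivan); (Law, Ivan); (Math, Ken)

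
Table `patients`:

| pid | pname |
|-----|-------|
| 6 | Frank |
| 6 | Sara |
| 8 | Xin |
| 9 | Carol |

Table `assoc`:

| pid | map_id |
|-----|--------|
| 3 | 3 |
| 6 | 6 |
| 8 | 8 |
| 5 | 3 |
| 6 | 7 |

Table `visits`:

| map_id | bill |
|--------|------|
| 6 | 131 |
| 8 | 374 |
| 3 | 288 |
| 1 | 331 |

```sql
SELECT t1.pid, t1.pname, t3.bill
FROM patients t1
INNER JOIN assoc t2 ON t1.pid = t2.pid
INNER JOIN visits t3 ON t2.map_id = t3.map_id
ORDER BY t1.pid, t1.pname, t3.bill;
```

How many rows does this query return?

3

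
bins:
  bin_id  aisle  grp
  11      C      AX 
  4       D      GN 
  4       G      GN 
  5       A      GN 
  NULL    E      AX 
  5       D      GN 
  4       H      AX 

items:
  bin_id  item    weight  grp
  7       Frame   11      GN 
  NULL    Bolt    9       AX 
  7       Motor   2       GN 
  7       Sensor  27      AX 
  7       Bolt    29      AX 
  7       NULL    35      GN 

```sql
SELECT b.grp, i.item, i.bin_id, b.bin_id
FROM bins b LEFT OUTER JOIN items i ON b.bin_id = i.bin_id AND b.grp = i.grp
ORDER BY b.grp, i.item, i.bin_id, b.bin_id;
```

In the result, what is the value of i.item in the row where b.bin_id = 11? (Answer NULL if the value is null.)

LEFT JOIN keeps every row from `bins`; unmatched rows get NULL for `items`'s columns.
Matching on b.bin_id = i.bin_id AND b.grp = i.grp. A NULL in a compared column never satisfies the condition.
- b row (bin_id=11, grp=AX): no match → kept, i columns NULL.
- b row (bin_id=4, grp=GN): no match → kept, i columns NULL.
- b row (bin_id=4, grp=GN): no match → kept, i columns NULL.
- b row (bin_id=5, grp=GN): no match → kept, i columns NULL.
- b row (bin_id=NULL, grp=AX): no match → kept, i columns NULL.
- b row (bin_id=5, grp=GN): no match → kept, i columns NULL.
- b row (bin_id=4, grp=AX): no match → kept, i columns NULL.

NULL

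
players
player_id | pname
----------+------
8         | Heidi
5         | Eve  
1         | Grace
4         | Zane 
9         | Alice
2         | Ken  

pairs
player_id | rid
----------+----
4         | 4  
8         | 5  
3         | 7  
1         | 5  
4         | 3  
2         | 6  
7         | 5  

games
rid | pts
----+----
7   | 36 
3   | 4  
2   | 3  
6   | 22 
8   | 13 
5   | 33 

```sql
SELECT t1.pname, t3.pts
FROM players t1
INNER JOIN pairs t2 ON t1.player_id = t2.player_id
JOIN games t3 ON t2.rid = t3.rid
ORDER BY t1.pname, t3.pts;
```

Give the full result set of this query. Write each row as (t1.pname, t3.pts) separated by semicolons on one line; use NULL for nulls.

Step 1 — t1 INNER JOIN t2 on player_id → 5 row(s).
Then INNER JOIN `games t3` on rid: keep only rows whose t2.rid appears in t3.

(Grace, 33); (Heidi, 33); (Ken, 22); (Zane, 4)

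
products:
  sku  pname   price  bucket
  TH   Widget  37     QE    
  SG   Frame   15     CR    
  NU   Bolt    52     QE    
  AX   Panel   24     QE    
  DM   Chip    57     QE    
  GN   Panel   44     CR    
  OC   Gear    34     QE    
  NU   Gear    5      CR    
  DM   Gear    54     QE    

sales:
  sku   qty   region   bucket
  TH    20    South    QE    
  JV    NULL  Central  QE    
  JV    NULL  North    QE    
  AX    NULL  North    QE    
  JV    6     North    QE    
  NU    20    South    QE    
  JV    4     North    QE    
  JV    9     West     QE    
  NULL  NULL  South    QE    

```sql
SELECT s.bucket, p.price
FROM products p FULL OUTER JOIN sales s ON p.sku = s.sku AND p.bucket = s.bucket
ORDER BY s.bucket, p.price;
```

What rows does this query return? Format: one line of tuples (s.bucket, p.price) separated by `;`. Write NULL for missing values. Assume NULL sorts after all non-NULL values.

(QE, 24); (QE, 37); (QE, 52); (QE, NULL); (QE, NULL); (QE, NULL); (QE, NULL); (QE, NULL); (QE, NULL); (NULL, 5); (NULL, 15); (NULL, 34); (NULL, 44); (NULL, 54); (NULL, 57)

FULL OUTER JOIN keeps every row from both sides; unmatched rows get NULL for the other side's columns.
Matching on p.sku = s.sku AND p.bucket = s.bucket. A NULL in a compared column never satisfies the condition.
- sku=TH, bucket=QE: 1 matching s row(s), so 1 row(s) emitted.
- sku=SG, bucket=CR: no s row matches, row kept with s columns NULL.
- sku=NU, bucket=QE: 1 matching s row(s), so 1 row(s) emitted.
- sku=AX, bucket=QE: 1 matching s row(s), so 1 row(s) emitted.
- sku=DM, bucket=QE: no s row matches, row kept with s columns NULL.
- sku=GN, bucket=CR: no s row matches, row kept with s columns NULL.
- sku=OC, bucket=QE: no s row matches, row kept with s columns NULL.
- sku=NU, bucket=CR: no s row matches, row kept with s columns NULL.
- sku=DM, bucket=QE: no s row matches, row kept with s columns NULL.
- 6 s row(s) had no p match → kept, p columns NULL.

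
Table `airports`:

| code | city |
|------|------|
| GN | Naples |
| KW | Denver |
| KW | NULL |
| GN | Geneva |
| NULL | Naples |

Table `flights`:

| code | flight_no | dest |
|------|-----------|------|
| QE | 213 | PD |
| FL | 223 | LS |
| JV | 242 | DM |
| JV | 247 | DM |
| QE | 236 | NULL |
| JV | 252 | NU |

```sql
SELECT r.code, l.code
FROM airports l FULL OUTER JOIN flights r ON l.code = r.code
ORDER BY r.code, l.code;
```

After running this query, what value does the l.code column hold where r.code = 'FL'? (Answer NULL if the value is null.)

NULL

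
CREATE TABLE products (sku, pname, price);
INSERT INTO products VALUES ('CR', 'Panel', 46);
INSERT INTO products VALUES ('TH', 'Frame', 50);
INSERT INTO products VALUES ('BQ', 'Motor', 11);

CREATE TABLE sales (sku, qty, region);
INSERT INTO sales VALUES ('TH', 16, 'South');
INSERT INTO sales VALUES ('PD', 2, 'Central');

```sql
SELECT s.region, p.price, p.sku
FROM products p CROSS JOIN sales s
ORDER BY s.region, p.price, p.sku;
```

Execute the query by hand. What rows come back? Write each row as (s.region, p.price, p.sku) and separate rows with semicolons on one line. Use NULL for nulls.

(Central, 11, BQ); (Central, 46, CR); (Central, 50, TH); (South, 11, BQ); (South, 46, CR); (South, 50, TH)

CROSS JOIN pairs every row of `products` with every row of `sales`: 3 × 2 = 6 rows.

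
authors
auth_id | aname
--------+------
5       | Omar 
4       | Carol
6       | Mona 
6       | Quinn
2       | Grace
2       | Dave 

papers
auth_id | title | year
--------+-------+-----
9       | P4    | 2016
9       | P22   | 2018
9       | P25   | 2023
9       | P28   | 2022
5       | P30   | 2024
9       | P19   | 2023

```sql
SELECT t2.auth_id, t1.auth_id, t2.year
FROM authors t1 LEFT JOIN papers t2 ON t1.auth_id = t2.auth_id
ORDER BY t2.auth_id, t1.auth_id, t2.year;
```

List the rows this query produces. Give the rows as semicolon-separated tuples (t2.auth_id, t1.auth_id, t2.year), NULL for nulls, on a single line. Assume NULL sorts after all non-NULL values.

LEFT JOIN keeps every row from `authors`; unmatched rows get NULL for `papers`'s columns.
Matching on t1.auth_id = t2.auth_id.
Matched pairs: 1; unmatched t1 rows kept: 5.

(5, 5, 2024); (NULL, 2, NULL); (NULL, 2, NULL); (NULL, 4, NULL); (NULL, 6, NULL); (NULL, 6, NULL)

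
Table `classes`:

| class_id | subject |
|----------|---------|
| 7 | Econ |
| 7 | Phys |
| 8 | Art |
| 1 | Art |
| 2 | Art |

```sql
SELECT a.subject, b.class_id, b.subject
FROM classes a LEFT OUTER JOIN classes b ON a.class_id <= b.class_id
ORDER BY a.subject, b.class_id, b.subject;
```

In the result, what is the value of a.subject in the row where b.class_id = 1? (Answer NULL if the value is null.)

LEFT JOIN keeps every row from `classes a`; unmatched rows get NULL for `classes b`'s columns.
Matching on a.class_id <= b.class_id.
Matched pairs: 16; unmatched a rows kept: 0.

Art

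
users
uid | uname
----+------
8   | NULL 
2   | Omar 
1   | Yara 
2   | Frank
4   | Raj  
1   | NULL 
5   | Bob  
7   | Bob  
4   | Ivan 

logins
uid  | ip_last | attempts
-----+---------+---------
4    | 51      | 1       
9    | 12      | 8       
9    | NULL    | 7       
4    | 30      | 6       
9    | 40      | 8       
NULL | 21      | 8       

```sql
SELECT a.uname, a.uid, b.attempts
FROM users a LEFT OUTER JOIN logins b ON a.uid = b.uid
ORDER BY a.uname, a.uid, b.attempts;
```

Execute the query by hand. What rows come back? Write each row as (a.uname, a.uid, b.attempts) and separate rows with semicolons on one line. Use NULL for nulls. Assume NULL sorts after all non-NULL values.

(Bob, 5, NULL); (Bob, 7, NULL); (Frank, 2, NULL); (Ivan, 4, 1); (Ivan, 4, 6); (Omar, 2, NULL); (Raj, 4, 1); (Raj, 4, 6); (Yara, 1, NULL); (NULL, 1, NULL); (NULL, 8, NULL)

LEFT JOIN keeps every row from `users`; unmatched rows get NULL for `logins`'s columns.
Matching on a.uid = b.uid. A NULL in a compared column never satisfies the condition.
- a (uid=8) has no partner → padded with NULL.
- a (uid=2) has no partner → padded with NULL.
- a (uid=1) has no partner → padded with NULL.
- a (uid=2) has no partner → padded with NULL.
- a (uid=4) pairs with 2 row(s) of b.
- a (uid=1) has no partner → padded with NULL.
- a (uid=5) has no partner → padded with NULL.
- a (uid=7) has no partner → padded with NULL.
- a (uid=4) pairs with 2 row(s) of b.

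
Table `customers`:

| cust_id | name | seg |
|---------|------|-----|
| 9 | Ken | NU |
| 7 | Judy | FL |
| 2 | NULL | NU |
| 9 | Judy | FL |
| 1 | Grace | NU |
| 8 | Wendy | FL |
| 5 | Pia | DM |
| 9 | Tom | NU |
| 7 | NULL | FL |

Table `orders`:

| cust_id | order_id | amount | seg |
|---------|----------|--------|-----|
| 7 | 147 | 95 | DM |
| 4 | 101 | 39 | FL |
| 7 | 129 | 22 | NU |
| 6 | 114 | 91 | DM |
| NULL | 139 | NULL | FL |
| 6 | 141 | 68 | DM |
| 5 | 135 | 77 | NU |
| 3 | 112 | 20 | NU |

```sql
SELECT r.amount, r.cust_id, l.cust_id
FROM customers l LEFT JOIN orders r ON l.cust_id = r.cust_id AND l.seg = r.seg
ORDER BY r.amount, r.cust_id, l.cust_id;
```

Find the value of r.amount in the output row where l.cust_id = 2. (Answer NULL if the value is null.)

NULL

LEFT JOIN keeps every row from `customers`; unmatched rows get NULL for `orders`'s columns.
Matching on l.cust_id = r.cust_id AND l.seg = r.seg. A NULL in a compared column never satisfies the condition.
- l (cust_id=9, seg=NU) has no partner → padded with NULL.
- l (cust_id=7, seg=FL) has no partner → padded with NULL.
- l (cust_id=2, seg=NU) has no partner → padded with NULL.
- l (cust_id=9, seg=FL) has no partner → padded with NULL.
- l (cust_id=1, seg=NU) has no partner → padded with NULL.
- l (cust_id=8, seg=FL) has no partner → padded with NULL.
- l (cust_id=5, seg=DM) has no partner → padded with NULL.
- l (cust_id=9, seg=NU) has no partner → padded with NULL.
- l (cust_id=7, seg=FL) has no partner → padded with NULL.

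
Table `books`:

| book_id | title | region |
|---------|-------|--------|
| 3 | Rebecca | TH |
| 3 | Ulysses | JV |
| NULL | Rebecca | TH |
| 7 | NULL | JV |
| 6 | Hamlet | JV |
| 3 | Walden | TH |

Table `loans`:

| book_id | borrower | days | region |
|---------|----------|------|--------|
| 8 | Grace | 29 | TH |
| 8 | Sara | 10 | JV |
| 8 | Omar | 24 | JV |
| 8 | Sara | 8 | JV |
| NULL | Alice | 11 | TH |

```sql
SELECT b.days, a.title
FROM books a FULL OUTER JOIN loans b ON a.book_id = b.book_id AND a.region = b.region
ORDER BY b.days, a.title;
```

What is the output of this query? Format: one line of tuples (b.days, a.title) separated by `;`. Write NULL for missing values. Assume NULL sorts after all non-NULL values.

FULL OUTER JOIN keeps every row from both sides; unmatched rows get NULL for the other side's columns.
Matching on a.book_id = b.book_id AND a.region = b.region. A NULL in a compared column never satisfies the condition.
- a[0] book_id=3, region=TH → no match; kept with NULLs on the b side.
- a[1] book_id=3, region=JV → no match; kept with NULLs on the b side.
- a[2] book_id=NULL, region=TH → no match; kept with NULLs on the b side.
- a[3] book_id=7, region=JV → no match; kept with NULLs on the b side.
- a[4] book_id=6, region=JV → no match; kept with NULLs on the b side.
- a[5] book_id=3, region=TH → no match; kept with NULLs on the b side.
- 5 row(s) from b found no a partner → padded with NULL.

(8, NULL); (10, NULL); (11, NULL); (24, NULL); (29, NULL); (NULL, Hamlet); (NULL, Rebecca); (NULL, Rebecca); (NULL, Ulysses); (NULL, Walden); (NULL, NULL)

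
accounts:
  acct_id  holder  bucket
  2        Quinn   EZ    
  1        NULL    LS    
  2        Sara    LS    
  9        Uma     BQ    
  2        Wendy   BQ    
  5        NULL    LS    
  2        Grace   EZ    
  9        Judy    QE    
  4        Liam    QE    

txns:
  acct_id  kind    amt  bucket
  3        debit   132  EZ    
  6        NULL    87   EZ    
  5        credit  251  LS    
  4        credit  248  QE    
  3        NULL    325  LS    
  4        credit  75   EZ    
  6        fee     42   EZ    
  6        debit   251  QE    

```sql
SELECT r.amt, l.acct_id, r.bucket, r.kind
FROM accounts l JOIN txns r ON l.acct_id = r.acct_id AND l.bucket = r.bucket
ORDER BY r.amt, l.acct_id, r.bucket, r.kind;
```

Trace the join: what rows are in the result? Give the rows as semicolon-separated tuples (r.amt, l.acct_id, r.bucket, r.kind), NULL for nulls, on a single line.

(248, 4, QE, credit); (251, 5, LS, credit)

INNER JOIN keeps only pairs where the ON condition holds.
Matching on l.acct_id = r.acct_id AND l.bucket = r.bucket.
- acct_id=2, bucket=EZ: no matching r row, dropped.
- acct_id=1, bucket=LS: no matching r row, dropped.
- acct_id=2, bucket=LS: no matching r row, dropped.
- acct_id=9, bucket=BQ: no matching r row, dropped.
- acct_id=2, bucket=BQ: no matching r row, dropped.
- acct_id=5, bucket=LS: 1 matching r row(s), so 1 row(s) emitted.
- acct_id=2, bucket=EZ: no matching r row, dropped.
- acct_id=9, bucket=QE: no matching r row, dropped.
- acct_id=4, bucket=QE: 1 matching r row(s), so 1 row(s) emitted.
After projecting and ordering:
r.amt | l.acct_id | r.bucket | r.kind
248 | 4 | QE | credit
251 | 5 | LS | credit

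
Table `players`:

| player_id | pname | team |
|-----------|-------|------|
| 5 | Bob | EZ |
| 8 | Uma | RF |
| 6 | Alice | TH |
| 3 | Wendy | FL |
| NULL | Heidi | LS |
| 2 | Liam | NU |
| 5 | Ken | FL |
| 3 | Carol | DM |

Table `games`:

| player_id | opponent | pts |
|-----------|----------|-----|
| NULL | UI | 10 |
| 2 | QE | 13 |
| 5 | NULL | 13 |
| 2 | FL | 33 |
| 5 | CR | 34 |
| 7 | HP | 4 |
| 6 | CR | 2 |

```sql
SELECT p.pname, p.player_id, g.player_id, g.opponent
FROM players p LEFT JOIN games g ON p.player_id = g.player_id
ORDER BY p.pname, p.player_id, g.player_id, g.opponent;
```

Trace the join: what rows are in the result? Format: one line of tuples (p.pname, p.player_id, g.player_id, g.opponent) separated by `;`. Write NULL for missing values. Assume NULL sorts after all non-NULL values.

LEFT JOIN keeps every row from `players`; unmatched rows get NULL for `games`'s columns.
Matching on p.player_id = g.player_id. A NULL in a compared column never satisfies the condition.
Matched pairs: 7; unmatched p rows kept: 4.

(Alice, 6, 6, CR); (Bob, 5, 5, CR); (Bob, 5, 5, NULL); (Carol, 3, NULL, NULL); (Heidi, NULL, NULL, NULL); (Ken, 5, 5, CR); (Ken, 5, 5, NULL); (Liam, 2, 2, FL); (Liam, 2, 2, QE); (Uma, 8, NULL, NULL); (Wendy, 3, NULL, NULL)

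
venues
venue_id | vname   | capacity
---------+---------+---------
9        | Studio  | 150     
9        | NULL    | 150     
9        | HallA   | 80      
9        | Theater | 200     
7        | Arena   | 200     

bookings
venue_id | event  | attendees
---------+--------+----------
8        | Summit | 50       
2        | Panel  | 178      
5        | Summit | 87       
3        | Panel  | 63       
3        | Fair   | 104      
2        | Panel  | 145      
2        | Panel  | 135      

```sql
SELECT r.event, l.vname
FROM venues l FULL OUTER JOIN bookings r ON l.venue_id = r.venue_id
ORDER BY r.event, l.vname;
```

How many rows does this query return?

12

FULL OUTER JOIN keeps every row from both sides; unmatched rows get NULL for the other side's columns.
Matching on l.venue_id = r.venue_id.
- l (venue_id=9) has no partner → padded with NULL.
- l (venue_id=9) has no partner → padded with NULL.
- l (venue_id=9) has no partner → padded with NULL.
- l (venue_id=9) has no partner → padded with NULL.
- l (venue_id=7) has no partner → padded with NULL.
- 7 row(s) from r found no l partner → padded with NULL.
Total: 0 matched + 12 padded = 12 rows.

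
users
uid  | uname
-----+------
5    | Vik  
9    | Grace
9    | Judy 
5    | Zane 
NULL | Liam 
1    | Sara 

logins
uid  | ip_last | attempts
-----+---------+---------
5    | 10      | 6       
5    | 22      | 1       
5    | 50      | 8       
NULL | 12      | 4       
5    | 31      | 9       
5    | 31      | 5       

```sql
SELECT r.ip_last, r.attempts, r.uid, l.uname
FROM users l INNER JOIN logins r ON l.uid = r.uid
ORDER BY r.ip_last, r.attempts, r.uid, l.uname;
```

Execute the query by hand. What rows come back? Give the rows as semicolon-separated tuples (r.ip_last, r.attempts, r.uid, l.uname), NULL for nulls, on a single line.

(10, 6, 5, Vik); (10, 6, 5, Zane); (22, 1, 5, Vik); (22, 1, 5, Zane); (31, 5, 5, Vik); (31, 5, 5, Zane); (31, 9, 5, Vik); (31, 9, 5, Zane); (50, 8, 5, Vik); (50, 8, 5, Zane)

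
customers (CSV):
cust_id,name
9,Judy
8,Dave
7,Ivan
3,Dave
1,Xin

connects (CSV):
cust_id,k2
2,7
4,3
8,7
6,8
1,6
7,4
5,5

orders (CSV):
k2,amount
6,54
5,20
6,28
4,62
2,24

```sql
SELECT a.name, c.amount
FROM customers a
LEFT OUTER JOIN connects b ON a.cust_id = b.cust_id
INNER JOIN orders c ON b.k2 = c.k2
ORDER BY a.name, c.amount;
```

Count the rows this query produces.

3

Joins associate left-to-right: customers LEFT JOIN connects on cust_id gives 5 intermediate row(s).
Then INNER JOIN `orders c` on k2: keep only rows whose b.k2 appears in c.
Result: 3 row(s).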